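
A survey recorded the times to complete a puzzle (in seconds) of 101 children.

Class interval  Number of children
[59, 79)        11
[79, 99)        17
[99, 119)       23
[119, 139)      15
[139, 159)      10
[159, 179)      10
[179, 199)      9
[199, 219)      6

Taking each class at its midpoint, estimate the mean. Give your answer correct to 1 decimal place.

127.2

Midpoints: 69, 89, 109, 129, 149, 169, 189, 209
Σfm = 11×69 + 17×89 + 23×109 + 15×129 + 10×149 + 10×169 + 9×189 + 6×209 = 12849
n = Σf = 101
Mean = 12849 / 101 = 127.2178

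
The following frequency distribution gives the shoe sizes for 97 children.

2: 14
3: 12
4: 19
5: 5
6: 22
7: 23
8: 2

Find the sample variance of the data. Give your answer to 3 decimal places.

3.372

Values: 2, 3, 4, 5, 6, 7, 8
n = 97, Σfx = 474, mean = 4.8866
Σfx² = 2640
Σf(x − x̄)² = Σfx² − (Σfx)²/n = 2640 − 474²/97 = 323.7526
Sample variance = 323.7526 / 96 = 3.3724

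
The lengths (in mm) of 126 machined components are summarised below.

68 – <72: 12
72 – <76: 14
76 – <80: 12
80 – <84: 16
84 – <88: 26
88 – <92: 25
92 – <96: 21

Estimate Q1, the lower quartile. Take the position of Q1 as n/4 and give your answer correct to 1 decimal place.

Cumulative frequencies: 12, 26, 38, 54, 80, 105, 126
n = 126; position = n/4 = 31.5.
This falls in the class 76 – <80: L = 76, F = 26, f = 12, h = 4.
Lower quartile ≈ 76 + ((31.5 − 26) / 12) × 4 = 77.8333

77.8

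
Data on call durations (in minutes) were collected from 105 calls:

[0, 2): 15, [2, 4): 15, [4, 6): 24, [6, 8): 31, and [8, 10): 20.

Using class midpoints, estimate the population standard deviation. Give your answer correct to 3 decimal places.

2.615

Midpoints: 1, 3, 5, 7, 9
n = 105, Σfm = 577, mean = 5.4952
Σfm² = 3889
Σf(m − x̄)² = Σfm² − (Σfm)²/n = 3889 − 577²/105 = 718.2476
Population variance = 718.2476 / 105 = 6.8405
Standard deviation = √6.8405 = 2.6154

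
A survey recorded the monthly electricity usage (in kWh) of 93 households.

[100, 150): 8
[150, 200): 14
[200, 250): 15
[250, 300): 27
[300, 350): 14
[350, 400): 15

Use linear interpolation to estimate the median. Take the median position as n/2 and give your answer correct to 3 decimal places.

Cumulative frequencies: 8, 22, 37, 64, 78, 93
n = 93; position = n/2 = 46.5.
This falls in the class [250, 300): L = 250, F = 37, f = 27, h = 50.
Median ≈ 250 + ((46.5 − 37) / 27) × 50 = 267.5926

267.593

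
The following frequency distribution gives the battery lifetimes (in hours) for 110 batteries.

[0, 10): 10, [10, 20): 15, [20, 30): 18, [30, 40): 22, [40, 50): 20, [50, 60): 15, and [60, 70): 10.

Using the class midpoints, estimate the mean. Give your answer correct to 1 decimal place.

Midpoints: 5, 15, 25, 35, 45, 55, 65
Σfm = 10×5 + 15×15 + 18×25 + 22×35 + 20×45 + 15×55 + 10×65 = 3870
n = Σf = 110
Mean = 3870 / 110 = 35.1818

35.2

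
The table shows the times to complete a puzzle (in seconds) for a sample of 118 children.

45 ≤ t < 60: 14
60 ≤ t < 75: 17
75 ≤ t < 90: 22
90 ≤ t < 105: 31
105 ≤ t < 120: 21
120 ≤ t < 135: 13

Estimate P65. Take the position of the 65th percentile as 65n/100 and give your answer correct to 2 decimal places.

Cumulative frequencies: 14, 31, 53, 84, 105, 118
n = 118; position = 65n/100 = 76.7.
This falls in the class 90 ≤ t < 105: L = 90, F = 53, f = 31, h = 15.
65th percentile ≈ 90 + ((76.7 − 53) / 31) × 15 = 101.4677

101.47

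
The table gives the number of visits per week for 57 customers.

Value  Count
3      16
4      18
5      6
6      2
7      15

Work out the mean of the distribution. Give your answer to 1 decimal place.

4.7

Values: 3, 4, 5, 6, 7
Σfx = 16×3 + 18×4 + 6×5 + 2×6 + 15×7 = 267
n = Σf = 57
Mean = 267 / 57 = 4.6842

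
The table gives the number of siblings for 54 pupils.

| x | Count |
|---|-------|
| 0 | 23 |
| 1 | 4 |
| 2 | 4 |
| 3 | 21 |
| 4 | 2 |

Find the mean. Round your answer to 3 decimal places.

Values: 0, 1, 2, 3, 4
Σfx = 23×0 + 4×1 + 4×2 + 21×3 + 2×4 = 83
n = Σf = 54
Mean = 83 / 54 = 1.5370

1.537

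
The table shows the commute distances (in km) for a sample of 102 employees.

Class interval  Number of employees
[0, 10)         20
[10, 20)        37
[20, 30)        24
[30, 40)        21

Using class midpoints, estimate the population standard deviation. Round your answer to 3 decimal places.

Midpoints: 5, 15, 25, 35
n = 102, Σfm = 1990, mean = 19.5098
Σfm² = 49550
Σf(m − x̄)² = Σfm² − (Σfm)²/n = 49550 − 1990²/102 = 10725.4902
Population variance = 10725.4902 / 102 = 105.1519
Standard deviation = √105.1519 = 10.2544

10.254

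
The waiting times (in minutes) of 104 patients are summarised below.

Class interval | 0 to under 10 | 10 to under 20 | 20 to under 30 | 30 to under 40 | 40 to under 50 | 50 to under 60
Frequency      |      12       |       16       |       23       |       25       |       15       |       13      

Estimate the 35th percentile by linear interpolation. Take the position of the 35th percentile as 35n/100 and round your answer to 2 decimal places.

23.65

Cumulative frequencies: 12, 28, 51, 76, 91, 104
n = 104; position = 35n/100 = 36.4.
This falls in the class 20 to under 30: L = 20, F = 28, f = 23, h = 10.
35th percentile ≈ 20 + ((36.4 − 28) / 23) × 10 = 23.6522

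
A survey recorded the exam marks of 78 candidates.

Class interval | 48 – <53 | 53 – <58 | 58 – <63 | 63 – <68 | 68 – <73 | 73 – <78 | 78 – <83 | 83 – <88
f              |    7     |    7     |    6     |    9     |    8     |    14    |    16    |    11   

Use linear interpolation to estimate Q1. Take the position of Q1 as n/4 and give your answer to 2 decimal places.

Cumulative frequencies: 7, 14, 20, 29, 37, 51, 67, 78
n = 78; position = n/4 = 19.5.
This falls in the class 58 – <63: L = 58, F = 14, f = 6, h = 5.
Lower quartile ≈ 58 + ((19.5 − 14) / 6) × 5 = 62.5833

62.58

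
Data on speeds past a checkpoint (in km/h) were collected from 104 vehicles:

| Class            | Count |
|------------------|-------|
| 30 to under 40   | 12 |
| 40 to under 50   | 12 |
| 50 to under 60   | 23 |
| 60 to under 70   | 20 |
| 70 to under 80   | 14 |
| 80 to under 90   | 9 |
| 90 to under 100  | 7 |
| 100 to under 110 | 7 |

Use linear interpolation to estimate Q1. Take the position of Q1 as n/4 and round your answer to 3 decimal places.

Cumulative frequencies: 12, 24, 47, 67, 81, 90, 97, 104
n = 104; position = n/4 = 26.
This falls in the class 50 to under 60: L = 50, F = 24, f = 23, h = 10.
Lower quartile ≈ 50 + ((26 − 24) / 23) × 10 = 50.8696

50.870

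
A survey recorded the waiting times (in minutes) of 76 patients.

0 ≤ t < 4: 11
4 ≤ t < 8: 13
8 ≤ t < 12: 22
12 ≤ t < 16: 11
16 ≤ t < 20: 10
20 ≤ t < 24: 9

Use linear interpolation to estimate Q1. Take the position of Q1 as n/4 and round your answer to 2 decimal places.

6.46

Cumulative frequencies: 11, 24, 46, 57, 67, 76
n = 76; position = n/4 = 19.
This falls in the class 4 ≤ t < 8: L = 4, F = 11, f = 13, h = 4.
Lower quartile ≈ 4 + ((19 − 11) / 13) × 4 = 6.4615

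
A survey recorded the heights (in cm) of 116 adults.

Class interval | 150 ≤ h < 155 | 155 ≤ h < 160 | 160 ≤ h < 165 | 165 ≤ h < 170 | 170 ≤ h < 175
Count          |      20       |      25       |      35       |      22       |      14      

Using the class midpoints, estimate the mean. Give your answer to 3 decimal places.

161.853

Midpoints: 152.5, 157.5, 162.5, 167.5, 172.5
Σfm = 20×152.5 + 25×157.5 + 35×162.5 + 22×167.5 + 14×172.5 = 18775
n = Σf = 116
Mean = 18775 / 116 = 161.8534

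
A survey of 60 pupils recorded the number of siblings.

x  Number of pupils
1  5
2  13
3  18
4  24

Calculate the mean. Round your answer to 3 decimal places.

3.017

Values: 1, 2, 3, 4
Σfx = 5×1 + 13×2 + 18×3 + 24×4 = 181
n = Σf = 60
Mean = 181 / 60 = 3.0167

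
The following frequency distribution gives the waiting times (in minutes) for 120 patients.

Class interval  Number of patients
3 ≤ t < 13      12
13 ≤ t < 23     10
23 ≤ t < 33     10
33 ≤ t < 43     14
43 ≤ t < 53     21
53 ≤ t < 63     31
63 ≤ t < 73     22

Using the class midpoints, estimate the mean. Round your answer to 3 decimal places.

44.917

Midpoints: 8, 18, 28, 38, 48, 58, 68
Σfm = 12×8 + 10×18 + 10×28 + 14×38 + 21×48 + 31×58 + 22×68 = 5390
n = Σf = 120
Mean = 5390 / 120 = 44.9167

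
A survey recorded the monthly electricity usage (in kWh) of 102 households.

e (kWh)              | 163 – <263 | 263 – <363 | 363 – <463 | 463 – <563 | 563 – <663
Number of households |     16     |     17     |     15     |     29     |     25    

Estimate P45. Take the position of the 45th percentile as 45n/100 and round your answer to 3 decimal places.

Cumulative frequencies: 16, 33, 48, 77, 102
n = 102; position = 45n/100 = 45.9.
This falls in the class 363 – <463: L = 363, F = 33, f = 15, h = 100.
45th percentile ≈ 363 + ((45.9 − 33) / 15) × 100 = 449.0000

449.000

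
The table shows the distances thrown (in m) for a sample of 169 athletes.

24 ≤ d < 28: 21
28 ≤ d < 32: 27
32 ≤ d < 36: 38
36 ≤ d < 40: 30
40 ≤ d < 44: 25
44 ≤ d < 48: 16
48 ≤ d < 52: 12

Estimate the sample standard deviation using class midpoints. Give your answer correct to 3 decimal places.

6.964

Midpoints: 26, 30, 34, 38, 42, 46, 50
n = 169, Σfm = 6174, mean = 36.5325
Σfm² = 233700
Σf(m − x̄)² = Σfm² − (Σfm)²/n = 233700 − 6174²/169 = 8148.0710
Sample variance = 8148.0710 / 168 = 48.5004
Standard deviation = √48.5004 = 6.9642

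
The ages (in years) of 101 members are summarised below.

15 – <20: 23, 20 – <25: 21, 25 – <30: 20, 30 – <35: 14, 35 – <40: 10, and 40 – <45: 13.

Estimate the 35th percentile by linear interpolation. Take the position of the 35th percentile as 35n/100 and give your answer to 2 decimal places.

Cumulative frequencies: 23, 44, 64, 78, 88, 101
n = 101; position = 35n/100 = 35.35.
This falls in the class 20 – <25: L = 20, F = 23, f = 21, h = 5.
35th percentile ≈ 20 + ((35.35 − 23) / 21) × 5 = 22.9405

22.94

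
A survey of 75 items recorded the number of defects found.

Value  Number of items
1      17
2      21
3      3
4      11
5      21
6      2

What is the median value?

2

Cumulative frequencies: 17, 38, 41, 52, 73, 75
n = 75, so the median is the value in position (n+1)/2 = 38.
Position 38 falls at value 2.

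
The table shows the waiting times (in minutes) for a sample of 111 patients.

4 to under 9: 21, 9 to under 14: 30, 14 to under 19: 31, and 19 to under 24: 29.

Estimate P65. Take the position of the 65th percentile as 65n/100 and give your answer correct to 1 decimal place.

17.4

Cumulative frequencies: 21, 51, 82, 111
n = 111; position = 65n/100 = 72.15.
This falls in the class 14 to under 19: L = 14, F = 51, f = 31, h = 5.
65th percentile ≈ 14 + ((72.15 − 51) / 31) × 5 = 17.4113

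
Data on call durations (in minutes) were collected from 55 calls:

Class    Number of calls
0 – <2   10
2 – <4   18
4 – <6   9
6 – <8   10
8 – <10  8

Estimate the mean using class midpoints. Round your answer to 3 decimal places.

4.564

Midpoints: 1, 3, 5, 7, 9
Σfm = 10×1 + 18×3 + 9×5 + 10×7 + 8×9 = 251
n = Σf = 55
Mean = 251 / 55 = 4.5636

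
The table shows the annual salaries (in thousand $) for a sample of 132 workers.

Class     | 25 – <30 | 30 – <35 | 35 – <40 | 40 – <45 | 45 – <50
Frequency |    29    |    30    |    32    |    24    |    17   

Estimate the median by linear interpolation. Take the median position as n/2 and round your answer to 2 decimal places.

36.09

Cumulative frequencies: 29, 59, 91, 115, 132
n = 132; position = n/2 = 66.
This falls in the class 35 – <40: L = 35, F = 59, f = 32, h = 5.
Median ≈ 35 + ((66 − 59) / 32) × 5 = 36.0938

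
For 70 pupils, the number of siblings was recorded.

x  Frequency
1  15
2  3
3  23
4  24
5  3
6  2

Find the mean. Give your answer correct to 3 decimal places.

Values: 1, 2, 3, 4, 5, 6
Σfx = 15×1 + 3×2 + 23×3 + 24×4 + 3×5 + 2×6 = 213
n = Σf = 70
Mean = 213 / 70 = 3.0429

3.043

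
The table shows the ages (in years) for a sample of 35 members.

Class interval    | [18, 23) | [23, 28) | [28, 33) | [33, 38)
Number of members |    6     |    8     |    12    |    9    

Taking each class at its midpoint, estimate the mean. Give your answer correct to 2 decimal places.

28.93

Midpoints: 20.5, 25.5, 30.5, 35.5
Σfm = 6×20.5 + 8×25.5 + 12×30.5 + 9×35.5 = 1012.5
n = Σf = 35
Mean = 1012.5 / 35 = 28.9286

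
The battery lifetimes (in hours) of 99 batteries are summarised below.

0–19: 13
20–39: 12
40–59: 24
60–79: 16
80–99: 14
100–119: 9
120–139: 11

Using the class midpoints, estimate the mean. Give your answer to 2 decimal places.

Midpoints: 9.5, 29.5, 49.5, 69.5, 89.5, 109.5, 129.5
Σfm = 13×9.5 + 12×29.5 + 24×49.5 + 16×69.5 + 14×89.5 + 9×109.5 + 11×129.5 = 6440.5
n = Σf = 99
Mean = 6440.5 / 99 = 65.0556

65.06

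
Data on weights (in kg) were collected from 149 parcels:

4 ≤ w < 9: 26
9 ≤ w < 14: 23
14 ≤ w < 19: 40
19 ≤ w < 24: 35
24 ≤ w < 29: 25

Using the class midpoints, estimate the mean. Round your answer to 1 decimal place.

16.8

Midpoints: 6.5, 11.5, 16.5, 21.5, 26.5
Σfm = 26×6.5 + 23×11.5 + 40×16.5 + 35×21.5 + 25×26.5 = 2508.5
n = Σf = 149
Mean = 2508.5 / 149 = 16.8356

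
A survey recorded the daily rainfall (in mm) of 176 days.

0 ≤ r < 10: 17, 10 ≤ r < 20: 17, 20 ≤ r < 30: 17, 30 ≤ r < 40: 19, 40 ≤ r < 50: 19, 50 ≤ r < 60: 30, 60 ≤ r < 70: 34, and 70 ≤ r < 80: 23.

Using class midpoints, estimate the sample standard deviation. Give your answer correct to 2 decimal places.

22.49

Midpoints: 5, 15, 25, 35, 45, 55, 65, 75
n = 176, Σfm = 7870, mean = 44.7159
Σfm² = 440400
Σf(m − x̄)² = Σfm² − (Σfm)²/n = 440400 − 7870²/176 = 88485.7955
Sample variance = 88485.7955 / 175 = 505.6331
Standard deviation = √505.6331 = 22.4863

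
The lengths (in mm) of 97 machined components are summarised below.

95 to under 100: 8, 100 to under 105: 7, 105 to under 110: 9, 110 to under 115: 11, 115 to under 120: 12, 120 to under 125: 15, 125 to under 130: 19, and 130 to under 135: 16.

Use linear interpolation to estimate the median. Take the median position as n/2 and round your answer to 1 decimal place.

120.5

Cumulative frequencies: 8, 15, 24, 35, 47, 62, 81, 97
n = 97; position = n/2 = 48.5.
This falls in the class 120 to under 125: L = 120, F = 47, f = 15, h = 5.
Median ≈ 120 + ((48.5 − 47) / 15) × 5 = 120.5000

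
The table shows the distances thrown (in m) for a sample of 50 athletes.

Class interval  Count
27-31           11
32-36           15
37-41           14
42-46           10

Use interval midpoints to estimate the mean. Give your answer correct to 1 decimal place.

36.3

Midpoints: 29, 34, 39, 44
Σfm = 11×29 + 15×34 + 14×39 + 10×44 = 1815
n = Σf = 50
Mean = 1815 / 50 = 36.3000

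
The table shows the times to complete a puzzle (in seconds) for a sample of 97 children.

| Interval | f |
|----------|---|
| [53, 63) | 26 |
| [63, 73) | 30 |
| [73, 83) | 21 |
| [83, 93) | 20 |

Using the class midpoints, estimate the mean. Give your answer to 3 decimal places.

71.608

Midpoints: 58, 68, 78, 88
Σfm = 26×58 + 30×68 + 21×78 + 20×88 = 6946
n = Σf = 97
Mean = 6946 / 97 = 71.6082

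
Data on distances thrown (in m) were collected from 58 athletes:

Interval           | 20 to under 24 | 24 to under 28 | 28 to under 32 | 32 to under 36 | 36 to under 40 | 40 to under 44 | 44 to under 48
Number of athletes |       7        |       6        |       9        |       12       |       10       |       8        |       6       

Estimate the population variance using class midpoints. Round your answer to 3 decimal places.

52.946

Midpoints: 22, 26, 30, 34, 38, 42, 46
n = 58, Σfm = 1980, mean = 34.1379
Σfm² = 70664
Σf(m − x̄)² = Σfm² − (Σfm)²/n = 70664 − 1980²/58 = 3070.8966
Population variance = 3070.8966 / 58 = 52.9465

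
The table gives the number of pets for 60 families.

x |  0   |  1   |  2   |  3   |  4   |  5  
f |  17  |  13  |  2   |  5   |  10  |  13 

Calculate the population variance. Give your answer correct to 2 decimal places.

Values: 0, 1, 2, 3, 4, 5
n = 60, Σfx = 137, mean = 2.2833
Σfx² = 551
Σf(x − x̄)² = Σfx² − (Σfx)²/n = 551 − 137²/60 = 238.1833
Population variance = 238.1833 / 60 = 3.9697

3.97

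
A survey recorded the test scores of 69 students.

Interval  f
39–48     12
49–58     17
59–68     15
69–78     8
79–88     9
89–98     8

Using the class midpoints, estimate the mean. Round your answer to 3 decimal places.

Midpoints: 43.5, 53.5, 63.5, 73.5, 83.5, 93.5
Σfm = 12×43.5 + 17×53.5 + 15×63.5 + 8×73.5 + 9×83.5 + 8×93.5 = 4471.5
n = Σf = 69
Mean = 4471.5 / 69 = 64.8043

64.804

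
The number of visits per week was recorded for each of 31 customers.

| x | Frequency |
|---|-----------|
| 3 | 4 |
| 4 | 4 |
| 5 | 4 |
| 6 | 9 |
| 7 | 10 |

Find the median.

Cumulative frequencies: 4, 8, 12, 21, 31
n = 31, so the median is the value in position (n+1)/2 = 16.
Position 16 falls at value 6.

6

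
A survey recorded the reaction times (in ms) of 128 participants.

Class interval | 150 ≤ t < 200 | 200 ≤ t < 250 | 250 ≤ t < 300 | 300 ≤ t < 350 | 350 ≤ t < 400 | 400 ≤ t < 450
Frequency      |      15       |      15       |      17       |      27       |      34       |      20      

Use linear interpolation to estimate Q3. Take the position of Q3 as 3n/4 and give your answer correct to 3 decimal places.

Cumulative frequencies: 15, 30, 47, 74, 108, 128
n = 128; position = 3n/4 = 96.
This falls in the class 350 ≤ t < 400: L = 350, F = 74, f = 34, h = 50.
Upper quartile ≈ 350 + ((96 − 74) / 34) × 50 = 382.3529

382.353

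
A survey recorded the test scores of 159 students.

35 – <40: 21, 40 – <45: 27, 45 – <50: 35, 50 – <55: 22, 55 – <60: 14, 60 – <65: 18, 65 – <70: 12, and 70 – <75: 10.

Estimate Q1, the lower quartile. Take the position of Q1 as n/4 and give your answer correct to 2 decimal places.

Cumulative frequencies: 21, 48, 83, 105, 119, 137, 149, 159
n = 159; position = n/4 = 39.75.
This falls in the class 40 – <45: L = 40, F = 21, f = 27, h = 5.
Lower quartile ≈ 40 + ((39.75 − 21) / 27) × 5 = 43.4722

43.47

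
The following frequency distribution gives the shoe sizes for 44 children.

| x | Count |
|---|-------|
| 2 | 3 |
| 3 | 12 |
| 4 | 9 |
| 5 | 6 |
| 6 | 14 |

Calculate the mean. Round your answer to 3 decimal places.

Values: 2, 3, 4, 5, 6
Σfx = 3×2 + 12×3 + 9×4 + 6×5 + 14×6 = 192
n = Σf = 44
Mean = 192 / 44 = 4.3636

4.364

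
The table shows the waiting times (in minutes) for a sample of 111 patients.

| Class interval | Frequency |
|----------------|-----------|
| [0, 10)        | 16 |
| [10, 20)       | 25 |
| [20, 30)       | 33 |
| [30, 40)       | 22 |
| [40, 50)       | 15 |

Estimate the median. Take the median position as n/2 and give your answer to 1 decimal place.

Cumulative frequencies: 16, 41, 74, 96, 111
n = 111; position = n/2 = 55.5.
This falls in the class [20, 30): L = 20, F = 41, f = 33, h = 10.
Median ≈ 20 + ((55.5 − 41) / 33) × 10 = 24.3939

24.4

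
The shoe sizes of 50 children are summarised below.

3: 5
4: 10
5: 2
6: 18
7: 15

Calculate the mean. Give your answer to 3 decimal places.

Values: 3, 4, 5, 6, 7
Σfx = 5×3 + 10×4 + 2×5 + 18×6 + 15×7 = 278
n = Σf = 50
Mean = 278 / 50 = 5.5600

5.560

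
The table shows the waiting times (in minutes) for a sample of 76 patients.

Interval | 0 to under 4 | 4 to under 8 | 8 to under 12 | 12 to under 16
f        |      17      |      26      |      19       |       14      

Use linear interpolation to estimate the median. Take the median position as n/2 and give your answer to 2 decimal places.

7.23

Cumulative frequencies: 17, 43, 62, 76
n = 76; position = n/2 = 38.
This falls in the class 4 to under 8: L = 4, F = 17, f = 26, h = 4.
Median ≈ 4 + ((38 − 17) / 26) × 4 = 7.2308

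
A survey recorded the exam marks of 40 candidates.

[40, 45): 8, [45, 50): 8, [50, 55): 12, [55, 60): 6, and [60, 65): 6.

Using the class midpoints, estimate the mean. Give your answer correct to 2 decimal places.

51.75

Midpoints: 42.5, 47.5, 52.5, 57.5, 62.5
Σfm = 8×42.5 + 8×47.5 + 12×52.5 + 6×57.5 + 6×62.5 = 2070
n = Σf = 40
Mean = 2070 / 40 = 51.7500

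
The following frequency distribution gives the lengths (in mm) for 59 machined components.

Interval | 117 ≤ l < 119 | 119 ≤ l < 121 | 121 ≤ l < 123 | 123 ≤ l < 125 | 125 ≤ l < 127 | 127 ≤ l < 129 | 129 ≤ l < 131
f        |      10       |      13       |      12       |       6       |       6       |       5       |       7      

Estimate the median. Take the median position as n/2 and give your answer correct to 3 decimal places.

122.083

Cumulative frequencies: 10, 23, 35, 41, 47, 52, 59
n = 59; position = n/2 = 29.5.
This falls in the class 121 ≤ l < 123: L = 121, F = 23, f = 12, h = 2.
Median ≈ 121 + ((29.5 − 23) / 12) × 2 = 122.0833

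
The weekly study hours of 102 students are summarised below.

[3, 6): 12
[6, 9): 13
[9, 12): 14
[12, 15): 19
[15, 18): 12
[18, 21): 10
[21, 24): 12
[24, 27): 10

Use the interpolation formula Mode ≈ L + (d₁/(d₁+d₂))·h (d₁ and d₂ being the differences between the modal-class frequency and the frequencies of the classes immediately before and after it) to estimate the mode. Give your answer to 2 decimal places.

13.25

Modal class: [12, 15) (highest frequency 19).
d₁ = 19 − 14 = 5, d₂ = 19 − 12 = 7
Mode ≈ 12 + (5/(5+7)) × 3 = 12 + 1.2500 = 13.2500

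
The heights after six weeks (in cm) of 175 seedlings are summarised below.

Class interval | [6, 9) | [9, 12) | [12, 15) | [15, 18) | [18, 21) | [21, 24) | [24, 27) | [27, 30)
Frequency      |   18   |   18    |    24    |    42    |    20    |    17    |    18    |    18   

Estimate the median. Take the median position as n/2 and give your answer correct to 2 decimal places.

16.96

Cumulative frequencies: 18, 36, 60, 102, 122, 139, 157, 175
n = 175; position = n/2 = 87.5.
This falls in the class [15, 18): L = 15, F = 60, f = 42, h = 3.
Median ≈ 15 + ((87.5 − 60) / 42) × 3 = 16.9643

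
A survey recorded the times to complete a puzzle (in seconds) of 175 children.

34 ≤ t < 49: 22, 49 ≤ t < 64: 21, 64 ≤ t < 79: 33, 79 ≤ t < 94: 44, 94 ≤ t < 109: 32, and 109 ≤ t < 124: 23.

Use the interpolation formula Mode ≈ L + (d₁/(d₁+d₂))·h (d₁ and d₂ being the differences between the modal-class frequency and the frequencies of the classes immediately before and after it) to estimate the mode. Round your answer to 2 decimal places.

86.17

Modal class: 79 ≤ t < 94 (highest frequency 44).
d₁ = 44 − 33 = 11, d₂ = 44 − 32 = 12
Mode ≈ 79 + (11/(11+12)) × 15 = 79 + 7.1739 = 86.1739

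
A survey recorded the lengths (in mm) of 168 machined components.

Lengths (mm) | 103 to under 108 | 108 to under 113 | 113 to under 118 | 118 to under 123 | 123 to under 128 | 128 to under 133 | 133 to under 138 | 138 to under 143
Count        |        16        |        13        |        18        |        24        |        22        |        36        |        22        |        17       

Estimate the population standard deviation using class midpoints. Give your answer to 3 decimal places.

Midpoints: 105.5, 110.5, 115.5, 120.5, 125.5, 130.5, 135.5, 140.5
n = 168, Σfm = 20924, mean = 124.5476
Σfm² = 2624532
Σf(m − x̄)² = Σfm² − (Σfm)²/n = 2624532 − 20924²/168 = 18497.6190
Population variance = 18497.6190 / 168 = 110.1049
Standard deviation = √110.1049 = 10.4931

10.493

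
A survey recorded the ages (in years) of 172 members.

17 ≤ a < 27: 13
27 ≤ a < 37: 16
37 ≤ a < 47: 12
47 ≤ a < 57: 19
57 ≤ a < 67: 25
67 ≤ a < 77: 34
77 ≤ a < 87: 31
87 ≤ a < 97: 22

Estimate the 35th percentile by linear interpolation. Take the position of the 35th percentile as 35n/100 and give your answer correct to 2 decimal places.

57.08

Cumulative frequencies: 13, 29, 41, 60, 85, 119, 150, 172
n = 172; position = 35n/100 = 60.2.
This falls in the class 57 ≤ a < 67: L = 57, F = 60, f = 25, h = 10.
35th percentile ≈ 57 + ((60.2 − 60) / 25) × 10 = 57.0800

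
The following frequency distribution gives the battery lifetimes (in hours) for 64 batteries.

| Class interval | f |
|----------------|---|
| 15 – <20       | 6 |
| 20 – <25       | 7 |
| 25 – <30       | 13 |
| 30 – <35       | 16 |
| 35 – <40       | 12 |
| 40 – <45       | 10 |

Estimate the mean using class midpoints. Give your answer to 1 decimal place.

31.5

Midpoints: 17.5, 22.5, 27.5, 32.5, 37.5, 42.5
Σfm = 6×17.5 + 7×22.5 + 13×27.5 + 16×32.5 + 12×37.5 + 10×42.5 = 2015
n = Σf = 64
Mean = 2015 / 64 = 31.4844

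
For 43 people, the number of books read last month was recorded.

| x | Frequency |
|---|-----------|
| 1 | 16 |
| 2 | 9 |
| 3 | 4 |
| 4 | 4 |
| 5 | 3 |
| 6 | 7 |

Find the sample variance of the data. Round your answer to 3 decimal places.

3.564

Values: 1, 2, 3, 4, 5, 6
n = 43, Σfx = 119, mean = 2.7674
Σfx² = 479
Σf(x − x̄)² = Σfx² − (Σfx)²/n = 479 − 119²/43 = 149.6744
Sample variance = 149.6744 / 42 = 3.5637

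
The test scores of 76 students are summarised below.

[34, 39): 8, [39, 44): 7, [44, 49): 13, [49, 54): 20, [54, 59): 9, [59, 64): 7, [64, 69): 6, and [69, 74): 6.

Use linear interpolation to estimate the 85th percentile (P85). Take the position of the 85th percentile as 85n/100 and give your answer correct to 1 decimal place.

64.5

Cumulative frequencies: 8, 15, 28, 48, 57, 64, 70, 76
n = 76; position = 85n/100 = 64.6.
This falls in the class [64, 69): L = 64, F = 64, f = 6, h = 5.
85th percentile ≈ 64 + ((64.6 − 64) / 6) × 5 = 64.5000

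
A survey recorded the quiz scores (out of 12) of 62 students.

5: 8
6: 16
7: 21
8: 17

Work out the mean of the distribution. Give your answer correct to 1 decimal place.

6.8

Values: 5, 6, 7, 8
Σfx = 8×5 + 16×6 + 21×7 + 17×8 = 419
n = Σf = 62
Mean = 419 / 62 = 6.7581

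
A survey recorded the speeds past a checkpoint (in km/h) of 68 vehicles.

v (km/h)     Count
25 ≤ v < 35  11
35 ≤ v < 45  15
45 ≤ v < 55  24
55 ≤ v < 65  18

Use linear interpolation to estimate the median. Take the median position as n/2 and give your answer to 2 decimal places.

Cumulative frequencies: 11, 26, 50, 68
n = 68; position = n/2 = 34.
This falls in the class 45 ≤ v < 55: L = 45, F = 26, f = 24, h = 10.
Median ≈ 45 + ((34 − 26) / 24) × 10 = 48.3333

48.33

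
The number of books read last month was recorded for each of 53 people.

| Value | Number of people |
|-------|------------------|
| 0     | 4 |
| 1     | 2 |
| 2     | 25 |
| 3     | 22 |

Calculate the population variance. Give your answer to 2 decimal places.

0.70

Values: 0, 1, 2, 3
n = 53, Σfx = 118, mean = 2.2264
Σfx² = 300
Σf(x − x̄)² = Σfx² − (Σfx)²/n = 300 − 118²/53 = 37.2830
Population variance = 37.2830 / 53 = 0.7035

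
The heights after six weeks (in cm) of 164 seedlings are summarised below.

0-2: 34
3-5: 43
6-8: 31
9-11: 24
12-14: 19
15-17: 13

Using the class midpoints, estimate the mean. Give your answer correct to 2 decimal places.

6.82

Midpoints: 1, 4, 7, 10, 13, 16
Σfm = 34×1 + 43×4 + 31×7 + 24×10 + 19×13 + 13×16 = 1118
n = Σf = 164
Mean = 1118 / 164 = 6.8171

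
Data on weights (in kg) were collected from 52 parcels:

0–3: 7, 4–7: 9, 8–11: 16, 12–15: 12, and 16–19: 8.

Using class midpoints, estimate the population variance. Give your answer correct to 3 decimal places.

Midpoints: 1.5, 5.5, 9.5, 13.5, 17.5
n = 52, Σfm = 514, mean = 9.8846
Σfm² = 6369
Σf(m − x̄)² = Σfm² − (Σfm)²/n = 6369 − 514²/52 = 1288.3077
Population variance = 1288.3077 / 52 = 24.7751

24.775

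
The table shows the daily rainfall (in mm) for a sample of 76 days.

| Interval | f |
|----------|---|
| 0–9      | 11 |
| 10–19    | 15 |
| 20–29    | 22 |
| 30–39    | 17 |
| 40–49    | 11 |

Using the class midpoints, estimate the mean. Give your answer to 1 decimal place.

Midpoints: 4.5, 14.5, 24.5, 34.5, 44.5
Σfm = 11×4.5 + 15×14.5 + 22×24.5 + 17×34.5 + 11×44.5 = 1882
n = Σf = 76
Mean = 1882 / 76 = 24.7632

24.8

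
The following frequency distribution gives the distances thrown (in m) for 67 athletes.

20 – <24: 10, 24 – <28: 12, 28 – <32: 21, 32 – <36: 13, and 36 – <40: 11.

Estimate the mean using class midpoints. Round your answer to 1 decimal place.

30.2

Midpoints: 22, 26, 30, 34, 38
Σfm = 10×22 + 12×26 + 21×30 + 13×34 + 11×38 = 2022
n = Σf = 67
Mean = 2022 / 67 = 30.1791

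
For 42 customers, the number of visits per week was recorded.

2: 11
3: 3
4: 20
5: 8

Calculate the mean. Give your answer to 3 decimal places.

3.595

Values: 2, 3, 4, 5
Σfx = 11×2 + 3×3 + 20×4 + 8×5 = 151
n = Σf = 42
Mean = 151 / 42 = 3.5952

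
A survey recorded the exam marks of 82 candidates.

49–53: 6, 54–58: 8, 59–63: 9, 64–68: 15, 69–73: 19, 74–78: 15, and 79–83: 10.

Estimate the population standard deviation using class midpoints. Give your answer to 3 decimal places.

8.699

Midpoints: 51, 56, 61, 66, 71, 76, 81
n = 82, Σfm = 5592, mean = 68.1951
Σfm² = 387552
Σf(m − x̄)² = Σfm² − (Σfm)²/n = 387552 − 5592²/82 = 6204.8780
Population variance = 6204.8780 / 82 = 75.6692
Standard deviation = √75.6692 = 8.6988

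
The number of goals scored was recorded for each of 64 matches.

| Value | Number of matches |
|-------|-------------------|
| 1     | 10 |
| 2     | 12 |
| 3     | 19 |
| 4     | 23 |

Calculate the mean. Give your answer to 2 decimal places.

2.86

Values: 1, 2, 3, 4
Σfx = 10×1 + 12×2 + 19×3 + 23×4 = 183
n = Σf = 64
Mean = 183 / 64 = 2.8594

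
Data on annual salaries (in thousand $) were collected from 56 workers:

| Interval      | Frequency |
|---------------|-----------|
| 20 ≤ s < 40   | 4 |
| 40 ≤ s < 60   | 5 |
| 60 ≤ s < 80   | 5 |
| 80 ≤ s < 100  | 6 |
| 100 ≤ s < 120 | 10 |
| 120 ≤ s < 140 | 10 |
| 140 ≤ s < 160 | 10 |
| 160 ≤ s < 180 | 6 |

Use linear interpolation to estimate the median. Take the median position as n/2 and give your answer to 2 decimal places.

Cumulative frequencies: 4, 9, 14, 20, 30, 40, 50, 56
n = 56; position = n/2 = 28.
This falls in the class 100 ≤ s < 120: L = 100, F = 20, f = 10, h = 20.
Median ≈ 100 + ((28 − 20) / 10) × 20 = 116.0000

116.00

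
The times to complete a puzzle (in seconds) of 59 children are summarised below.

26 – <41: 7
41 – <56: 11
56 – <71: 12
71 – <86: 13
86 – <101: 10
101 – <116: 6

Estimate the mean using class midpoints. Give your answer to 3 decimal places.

Midpoints: 33.5, 48.5, 63.5, 78.5, 93.5, 108.5
Σfm = 7×33.5 + 11×48.5 + 12×63.5 + 13×78.5 + 10×93.5 + 6×108.5 = 4136.5
n = Σf = 59
Mean = 4136.5 / 59 = 70.1102

70.110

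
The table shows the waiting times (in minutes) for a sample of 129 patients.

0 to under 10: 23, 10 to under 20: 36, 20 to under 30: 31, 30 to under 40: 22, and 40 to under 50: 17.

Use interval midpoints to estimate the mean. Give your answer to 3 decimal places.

Midpoints: 5, 15, 25, 35, 45
Σfm = 23×5 + 36×15 + 31×25 + 22×35 + 17×45 = 2965
n = Σf = 129
Mean = 2965 / 129 = 22.9845

22.984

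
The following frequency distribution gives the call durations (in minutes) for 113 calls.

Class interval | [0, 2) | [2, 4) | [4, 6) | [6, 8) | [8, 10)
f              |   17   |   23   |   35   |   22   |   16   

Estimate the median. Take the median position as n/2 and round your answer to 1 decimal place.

4.9

Cumulative frequencies: 17, 40, 75, 97, 113
n = 113; position = n/2 = 56.5.
This falls in the class [4, 6): L = 4, F = 40, f = 35, h = 2.
Median ≈ 4 + ((56.5 − 40) / 35) × 2 = 4.9429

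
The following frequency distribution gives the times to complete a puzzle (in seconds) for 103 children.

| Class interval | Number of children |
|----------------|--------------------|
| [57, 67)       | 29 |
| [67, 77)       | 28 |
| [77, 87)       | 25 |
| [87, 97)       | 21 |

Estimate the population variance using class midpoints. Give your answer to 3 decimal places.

120.369

Midpoints: 62, 72, 82, 92
n = 103, Σfm = 7796, mean = 75.6893
Σfm² = 602472
Σf(m − x̄)² = Σfm² − (Σfm)²/n = 602472 − 7796²/103 = 12398.0583
Population variance = 12398.0583 / 103 = 120.3695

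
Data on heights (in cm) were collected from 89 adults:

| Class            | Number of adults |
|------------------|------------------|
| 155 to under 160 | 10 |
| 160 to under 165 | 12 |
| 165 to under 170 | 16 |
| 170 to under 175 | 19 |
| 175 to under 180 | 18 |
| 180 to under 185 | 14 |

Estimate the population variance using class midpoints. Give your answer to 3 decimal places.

Midpoints: 157.5, 162.5, 167.5, 172.5, 177.5, 182.5
n = 89, Σfm = 15232.5, mean = 171.1517
Σfm² = 2612606.25
Σf(m − x̄)² = Σfm² − (Σfm)²/n = 2612606.25 − 15232.5²/89 = 5538.2022
Population variance = 5538.2022 / 89 = 62.2270

62.227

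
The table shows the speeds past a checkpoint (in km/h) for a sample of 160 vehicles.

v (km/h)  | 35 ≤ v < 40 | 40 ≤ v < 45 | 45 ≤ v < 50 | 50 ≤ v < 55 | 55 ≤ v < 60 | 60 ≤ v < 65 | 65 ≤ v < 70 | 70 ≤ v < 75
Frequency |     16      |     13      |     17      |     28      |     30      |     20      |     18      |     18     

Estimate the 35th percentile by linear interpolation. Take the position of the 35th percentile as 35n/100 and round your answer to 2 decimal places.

51.79

Cumulative frequencies: 16, 29, 46, 74, 104, 124, 142, 160
n = 160; position = 35n/100 = 56.
This falls in the class 50 ≤ v < 55: L = 50, F = 46, f = 28, h = 5.
35th percentile ≈ 50 + ((56 − 46) / 28) × 5 = 51.7857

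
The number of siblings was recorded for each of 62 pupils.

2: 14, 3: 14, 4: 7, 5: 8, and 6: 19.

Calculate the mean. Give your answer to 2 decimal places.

4.06

Values: 2, 3, 4, 5, 6
Σfx = 14×2 + 14×3 + 7×4 + 8×5 + 19×6 = 252
n = Σf = 62
Mean = 252 / 62 = 4.0645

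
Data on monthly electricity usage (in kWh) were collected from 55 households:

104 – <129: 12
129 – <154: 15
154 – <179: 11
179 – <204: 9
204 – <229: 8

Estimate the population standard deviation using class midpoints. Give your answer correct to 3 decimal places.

Midpoints: 116.5, 141.5, 166.5, 191.5, 216.5
n = 55, Σfm = 8807.5, mean = 160.1364
Σfm² = 1473173.75
Σf(m − x̄)² = Σfm² − (Σfm)²/n = 1473173.75 − 8807.5²/55 = 62772.7273
Population variance = 62772.7273 / 55 = 1141.3223
Standard deviation = √1141.3223 = 33.7835

33.783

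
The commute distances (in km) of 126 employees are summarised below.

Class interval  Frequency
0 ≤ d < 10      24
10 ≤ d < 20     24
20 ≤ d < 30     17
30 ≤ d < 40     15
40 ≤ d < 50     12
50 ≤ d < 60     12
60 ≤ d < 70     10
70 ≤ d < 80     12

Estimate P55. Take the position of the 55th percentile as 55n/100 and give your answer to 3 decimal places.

Cumulative frequencies: 24, 48, 65, 80, 92, 104, 114, 126
n = 126; position = 55n/100 = 69.3.
This falls in the class 30 ≤ d < 40: L = 30, F = 65, f = 15, h = 10.
55th percentile ≈ 30 + ((69.3 − 65) / 15) × 10 = 32.8667

32.867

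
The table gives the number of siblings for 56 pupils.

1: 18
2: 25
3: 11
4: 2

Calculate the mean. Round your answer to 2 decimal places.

Values: 1, 2, 3, 4
Σfx = 18×1 + 25×2 + 11×3 + 2×4 = 109
n = Σf = 56
Mean = 109 / 56 = 1.9464

1.95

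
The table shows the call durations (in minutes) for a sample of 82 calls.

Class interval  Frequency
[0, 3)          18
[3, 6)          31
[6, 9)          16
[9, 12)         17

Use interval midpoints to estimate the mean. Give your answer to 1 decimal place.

5.7

Midpoints: 1.5, 4.5, 7.5, 10.5
Σfm = 18×1.5 + 31×4.5 + 16×7.5 + 17×10.5 = 465
n = Σf = 82
Mean = 465 / 82 = 5.6707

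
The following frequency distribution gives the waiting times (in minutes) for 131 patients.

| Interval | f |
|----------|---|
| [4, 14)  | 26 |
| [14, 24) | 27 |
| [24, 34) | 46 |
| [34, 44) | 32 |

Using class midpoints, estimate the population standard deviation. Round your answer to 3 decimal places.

Midpoints: 9, 19, 29, 39
n = 131, Σfm = 3329, mean = 25.4122
Σfm² = 99211
Σf(m − x̄)² = Σfm² − (Σfm)²/n = 99211 − 3329²/131 = 14613.7405
Population variance = 14613.7405 / 131 = 111.5553
Standard deviation = √111.5553 = 10.5620

10.562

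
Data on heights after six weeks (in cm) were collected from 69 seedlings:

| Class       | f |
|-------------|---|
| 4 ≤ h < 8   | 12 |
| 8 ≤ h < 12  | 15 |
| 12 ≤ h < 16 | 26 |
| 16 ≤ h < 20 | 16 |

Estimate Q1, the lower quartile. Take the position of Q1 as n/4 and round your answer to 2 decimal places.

9.40

Cumulative frequencies: 12, 27, 53, 69
n = 69; position = n/4 = 17.25.
This falls in the class 8 ≤ h < 12: L = 8, F = 12, f = 15, h = 4.
Lower quartile ≈ 8 + ((17.25 − 12) / 15) × 4 = 9.4000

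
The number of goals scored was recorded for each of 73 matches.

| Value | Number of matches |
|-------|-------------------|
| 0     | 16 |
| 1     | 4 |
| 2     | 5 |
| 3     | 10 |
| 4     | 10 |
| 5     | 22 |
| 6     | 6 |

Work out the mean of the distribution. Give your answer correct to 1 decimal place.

3.2

Values: 0, 1, 2, 3, 4, 5, 6
Σfx = 16×0 + 4×1 + 5×2 + 10×3 + 10×4 + 22×5 + 6×6 = 230
n = Σf = 73
Mean = 230 / 73 = 3.1507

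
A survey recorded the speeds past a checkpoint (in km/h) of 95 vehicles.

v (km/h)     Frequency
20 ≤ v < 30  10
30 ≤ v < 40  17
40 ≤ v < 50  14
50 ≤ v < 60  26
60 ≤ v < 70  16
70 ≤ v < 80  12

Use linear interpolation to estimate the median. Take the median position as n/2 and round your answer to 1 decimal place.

Cumulative frequencies: 10, 27, 41, 67, 83, 95
n = 95; position = n/2 = 47.5.
This falls in the class 50 ≤ v < 60: L = 50, F = 41, f = 26, h = 10.
Median ≈ 50 + ((47.5 − 41) / 26) × 10 = 52.5000

52.5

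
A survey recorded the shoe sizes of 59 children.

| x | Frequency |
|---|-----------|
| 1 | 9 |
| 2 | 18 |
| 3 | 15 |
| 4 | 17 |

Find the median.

3

Cumulative frequencies: 9, 27, 42, 59
n = 59, so the median is the value in position (n+1)/2 = 30.
Position 30 falls at value 3.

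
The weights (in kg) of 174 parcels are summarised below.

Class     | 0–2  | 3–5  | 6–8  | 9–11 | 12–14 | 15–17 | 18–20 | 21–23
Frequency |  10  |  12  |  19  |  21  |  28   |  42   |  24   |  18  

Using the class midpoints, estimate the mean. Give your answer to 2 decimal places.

Midpoints: 1, 4, 7, 10, 13, 16, 19, 22
Σfm = 10×1 + 12×4 + 19×7 + 21×10 + 28×13 + 42×16 + 24×19 + 18×22 = 2289
n = Σf = 174
Mean = 2289 / 174 = 13.1552

13.16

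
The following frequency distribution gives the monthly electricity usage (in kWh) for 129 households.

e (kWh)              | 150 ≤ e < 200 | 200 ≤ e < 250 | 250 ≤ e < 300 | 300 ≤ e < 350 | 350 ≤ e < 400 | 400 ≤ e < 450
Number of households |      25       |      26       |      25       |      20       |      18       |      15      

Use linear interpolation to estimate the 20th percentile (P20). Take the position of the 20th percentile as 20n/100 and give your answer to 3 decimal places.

Cumulative frequencies: 25, 51, 76, 96, 114, 129
n = 129; position = 20n/100 = 25.8.
This falls in the class 200 ≤ e < 250: L = 200, F = 25, f = 26, h = 50.
20th percentile ≈ 200 + ((25.8 − 25) / 26) × 50 = 201.5385

201.538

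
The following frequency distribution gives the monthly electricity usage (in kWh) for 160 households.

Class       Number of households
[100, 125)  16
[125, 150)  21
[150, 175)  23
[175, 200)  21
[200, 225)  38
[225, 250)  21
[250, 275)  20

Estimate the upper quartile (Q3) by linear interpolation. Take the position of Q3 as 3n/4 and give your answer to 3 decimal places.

226.190

Cumulative frequencies: 16, 37, 60, 81, 119, 140, 160
n = 160; position = 3n/4 = 120.
This falls in the class [225, 250): L = 225, F = 119, f = 21, h = 25.
Upper quartile ≈ 225 + ((120 − 119) / 21) × 25 = 226.1905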